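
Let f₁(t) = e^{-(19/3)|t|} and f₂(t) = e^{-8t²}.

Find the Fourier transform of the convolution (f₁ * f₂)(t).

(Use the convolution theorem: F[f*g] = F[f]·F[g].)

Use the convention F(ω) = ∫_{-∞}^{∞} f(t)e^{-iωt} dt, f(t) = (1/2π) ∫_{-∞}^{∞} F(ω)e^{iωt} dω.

F[f₁*f₂](ω) = \frac{57 \sqrt{2} \sqrt{\pi} e^{- \frac{\omega^{2}}{32}}}{2 \left(9 \omega^{2} + 361\right)}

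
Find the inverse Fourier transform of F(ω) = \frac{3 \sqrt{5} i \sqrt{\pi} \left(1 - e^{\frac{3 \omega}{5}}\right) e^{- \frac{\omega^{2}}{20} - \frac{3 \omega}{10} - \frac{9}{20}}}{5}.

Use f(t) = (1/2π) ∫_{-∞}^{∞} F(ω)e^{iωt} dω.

f(t) = 6 e^{- 5 t^{2}} \sin{\left(3 t \right)}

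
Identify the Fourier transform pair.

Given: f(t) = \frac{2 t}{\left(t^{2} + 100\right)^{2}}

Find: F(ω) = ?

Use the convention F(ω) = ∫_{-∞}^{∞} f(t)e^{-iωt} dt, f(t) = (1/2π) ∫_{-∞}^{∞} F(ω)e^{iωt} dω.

F(ω) = - \frac{i \pi \omega e^{- 10 \left|{\omega}\right|}}{10}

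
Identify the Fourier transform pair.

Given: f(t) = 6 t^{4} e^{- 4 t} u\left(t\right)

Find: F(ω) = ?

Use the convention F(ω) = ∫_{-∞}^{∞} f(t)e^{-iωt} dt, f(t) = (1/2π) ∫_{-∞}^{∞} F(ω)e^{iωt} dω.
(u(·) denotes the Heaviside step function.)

F(ω) = \frac{144}{\left(i \omega + 4\right)^{5}}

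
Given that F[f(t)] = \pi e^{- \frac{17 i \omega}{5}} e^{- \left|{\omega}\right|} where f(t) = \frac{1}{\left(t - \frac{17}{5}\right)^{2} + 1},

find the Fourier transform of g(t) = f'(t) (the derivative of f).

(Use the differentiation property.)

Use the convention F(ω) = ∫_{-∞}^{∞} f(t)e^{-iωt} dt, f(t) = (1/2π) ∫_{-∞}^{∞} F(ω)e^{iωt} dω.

F[g](ω) = i \pi \omega e^{- \frac{17 i \omega}{5} - \left|{\omega}\right|}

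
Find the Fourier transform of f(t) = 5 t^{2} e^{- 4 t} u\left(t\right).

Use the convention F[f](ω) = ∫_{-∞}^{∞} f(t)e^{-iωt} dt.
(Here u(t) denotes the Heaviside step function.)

F(ω) = \frac{10}{\left(i \omega + 4\right)^{3}}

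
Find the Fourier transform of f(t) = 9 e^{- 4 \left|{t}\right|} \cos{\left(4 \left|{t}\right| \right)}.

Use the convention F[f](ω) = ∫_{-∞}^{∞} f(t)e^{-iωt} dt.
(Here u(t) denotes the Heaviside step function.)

F(ω) = \frac{72 \left(\omega^{2} + 32\right)}{\omega^{4} + 1024}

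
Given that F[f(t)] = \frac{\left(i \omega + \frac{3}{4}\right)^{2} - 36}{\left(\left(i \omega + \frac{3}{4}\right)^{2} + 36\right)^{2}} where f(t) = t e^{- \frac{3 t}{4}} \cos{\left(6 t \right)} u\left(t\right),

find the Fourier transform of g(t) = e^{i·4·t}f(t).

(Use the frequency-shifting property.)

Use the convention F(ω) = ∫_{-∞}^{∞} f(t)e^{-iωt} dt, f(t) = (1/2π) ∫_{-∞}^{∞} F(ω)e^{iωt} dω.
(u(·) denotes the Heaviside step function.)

F[g](ω) = \frac{16 \left(\left(4 i \left(\omega - 4\right) + 3\right)^{2} - 576\right)}{\left(\left(4 i \left(\omega - 4\right) + 3\right)^{2} + 576\right)^{2}}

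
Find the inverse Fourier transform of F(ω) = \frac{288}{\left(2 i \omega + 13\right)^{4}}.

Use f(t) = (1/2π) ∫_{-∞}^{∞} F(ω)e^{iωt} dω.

f(t) = 3 t^{3} e^{- \frac{13 t}{2}} u\left(t\right)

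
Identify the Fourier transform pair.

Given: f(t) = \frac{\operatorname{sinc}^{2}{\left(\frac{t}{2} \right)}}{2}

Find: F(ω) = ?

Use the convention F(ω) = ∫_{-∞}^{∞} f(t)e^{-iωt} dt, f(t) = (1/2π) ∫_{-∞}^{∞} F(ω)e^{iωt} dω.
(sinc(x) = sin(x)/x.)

F(ω) = \begin{cases} \pi \left(1 - \left|{\omega}\right|\right) & \text{for}\: \omega > -1 \wedge \omega < 1 \\0 & \text{otherwise} \end{cases}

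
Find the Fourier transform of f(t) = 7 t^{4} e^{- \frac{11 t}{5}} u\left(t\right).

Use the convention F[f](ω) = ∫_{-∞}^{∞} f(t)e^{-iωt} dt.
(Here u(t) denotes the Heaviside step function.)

F(ω) = \frac{525000}{\left(5 i \omega + 11\right)^{5}}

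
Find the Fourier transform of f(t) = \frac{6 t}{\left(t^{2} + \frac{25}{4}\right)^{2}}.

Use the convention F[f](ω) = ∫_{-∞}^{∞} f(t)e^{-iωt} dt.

F(ω) = - \frac{6 i \pi \omega e^{- \frac{5 \left|{\omega}\right|}{2}}}{5}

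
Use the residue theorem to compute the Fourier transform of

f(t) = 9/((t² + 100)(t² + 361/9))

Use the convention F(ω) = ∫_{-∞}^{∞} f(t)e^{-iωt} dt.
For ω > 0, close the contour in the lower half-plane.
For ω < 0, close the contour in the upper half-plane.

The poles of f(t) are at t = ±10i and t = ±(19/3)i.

Let g(z) = f(z)e^{-iωz}; for large |z| the factor e^{-iωz} decays in the lower half-plane when ω > 0 and in the upper half-plane when ω < 0.

Case ω > 0 (lower half-plane, clockwise contour ⇒ F(ω) = -2πi·ΣRes):
  Res_{z = - 10 i} g(z) = - \frac{81 i e^{- 10 \omega}}{10780}
  Res_{z = - \frac{19 i}{3}} g(z) = \frac{243 i e^{- \frac{19 \omega}{3}}}{20482}
  F(ω) = -2πi·ΣRes = - \frac{81 \pi e^{- 10 \omega}}{5390} + \frac{243 \pi e^{- \frac{19 \omega}{3}}}{10241}

Case ω < 0 (upper half-plane, counterclockwise contour ⇒ F(ω) = +2πi·ΣRes):
  Res_{z = 10 i} g(z) = \frac{81 i e^{10 \omega}}{10780}
  Res_{z = \frac{19 i}{3}} g(z) = - \frac{243 i e^{\frac{19 \omega}{3}}}{20482}
  F(ω) = 2πi·ΣRes = \frac{81 \pi \left(30 e^{\frac{19 \omega}{3}} - 19 e^{10 \omega}\right)}{102410}

Both cases combine into a single formula in |ω|:

F(ω) = - \frac{81 \pi e^{- 10 \left|{\omega}\right|}}{5390} + \frac{243 \pi e^{- \frac{19 \left|{\omega}\right|}{3}}}{10241}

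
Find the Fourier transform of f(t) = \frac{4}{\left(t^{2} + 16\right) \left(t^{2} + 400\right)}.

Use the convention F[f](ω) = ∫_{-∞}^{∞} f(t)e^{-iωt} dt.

F(ω) = \frac{\pi \left(5 e^{16 \left|{\omega}\right|} - 1\right) e^{- 20 \left|{\omega}\right|}}{1920}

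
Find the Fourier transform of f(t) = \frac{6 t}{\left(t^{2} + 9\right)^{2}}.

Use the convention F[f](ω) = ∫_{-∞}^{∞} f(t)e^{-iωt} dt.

F(ω) = - i \pi \omega e^{- 3 \left|{\omega}\right|}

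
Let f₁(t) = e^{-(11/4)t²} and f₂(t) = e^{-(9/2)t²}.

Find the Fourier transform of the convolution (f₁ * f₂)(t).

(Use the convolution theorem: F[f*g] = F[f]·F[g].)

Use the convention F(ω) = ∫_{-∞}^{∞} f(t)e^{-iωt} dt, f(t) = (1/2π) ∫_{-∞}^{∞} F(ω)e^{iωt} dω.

F[f₁*f₂](ω) = \frac{2 \sqrt{22} \pi e^{- \frac{29 \omega^{2}}{198}}}{33}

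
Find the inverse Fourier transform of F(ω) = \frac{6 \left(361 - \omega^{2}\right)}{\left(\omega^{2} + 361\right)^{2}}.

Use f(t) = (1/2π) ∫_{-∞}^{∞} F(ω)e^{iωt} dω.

f(t) = 3 e^{- 19 \left|{t}\right|} \left|{t}\right|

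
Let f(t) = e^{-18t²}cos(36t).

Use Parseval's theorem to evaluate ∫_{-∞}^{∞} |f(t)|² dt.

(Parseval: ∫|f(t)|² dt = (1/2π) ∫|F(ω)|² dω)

∫|f(t)|² dt = \frac{\sqrt{\pi} \left(1 + e^{36}\right)}{12 e^{36}}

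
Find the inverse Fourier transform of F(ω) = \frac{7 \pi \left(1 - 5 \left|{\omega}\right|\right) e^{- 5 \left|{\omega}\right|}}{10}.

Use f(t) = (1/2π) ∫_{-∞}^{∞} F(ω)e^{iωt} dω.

f(t) = \frac{7 t^{2}}{\left(t^{2} + 25\right)^{2}}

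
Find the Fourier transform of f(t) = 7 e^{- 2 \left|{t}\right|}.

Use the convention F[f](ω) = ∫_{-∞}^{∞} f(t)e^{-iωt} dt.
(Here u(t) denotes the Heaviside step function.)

F(ω) = \frac{28}{\omega^{2} + 4}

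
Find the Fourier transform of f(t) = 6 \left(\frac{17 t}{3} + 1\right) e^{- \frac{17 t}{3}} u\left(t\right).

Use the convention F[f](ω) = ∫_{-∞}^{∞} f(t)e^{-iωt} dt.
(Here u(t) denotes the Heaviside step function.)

F(ω) = \frac{18 \left(- 3 i \omega - 34\right)}{9 \omega^{2} - 102 i \omega - 289}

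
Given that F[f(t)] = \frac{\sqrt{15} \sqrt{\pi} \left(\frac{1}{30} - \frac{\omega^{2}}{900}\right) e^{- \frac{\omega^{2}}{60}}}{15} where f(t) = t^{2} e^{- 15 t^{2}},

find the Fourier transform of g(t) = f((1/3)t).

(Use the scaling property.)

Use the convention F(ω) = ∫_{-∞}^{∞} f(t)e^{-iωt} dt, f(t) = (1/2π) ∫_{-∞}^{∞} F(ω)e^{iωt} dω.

F[g](ω) = \frac{\sqrt{15} \sqrt{\pi} \left(10 - 3 \omega^{2}\right) e^{- \frac{3 \omega^{2}}{20}}}{1500}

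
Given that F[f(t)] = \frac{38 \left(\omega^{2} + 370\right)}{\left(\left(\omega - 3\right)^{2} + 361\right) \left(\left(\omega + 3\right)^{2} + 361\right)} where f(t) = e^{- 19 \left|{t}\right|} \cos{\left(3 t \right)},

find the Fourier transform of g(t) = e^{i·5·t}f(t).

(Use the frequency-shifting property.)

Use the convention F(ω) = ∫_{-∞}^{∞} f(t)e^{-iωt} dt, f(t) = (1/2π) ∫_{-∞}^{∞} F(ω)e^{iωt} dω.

F[g](ω) = \frac{38 \left(\left(\omega - 5\right)^{2} + 370\right)}{\left(\left(\omega - 8\right)^{2} + 361\right) \left(\left(\omega - 2\right)^{2} + 361\right)}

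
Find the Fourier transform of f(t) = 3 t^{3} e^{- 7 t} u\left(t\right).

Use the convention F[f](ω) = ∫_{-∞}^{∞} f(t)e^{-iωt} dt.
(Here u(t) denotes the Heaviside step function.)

F(ω) = \frac{18}{\left(i \omega + 7\right)^{4}}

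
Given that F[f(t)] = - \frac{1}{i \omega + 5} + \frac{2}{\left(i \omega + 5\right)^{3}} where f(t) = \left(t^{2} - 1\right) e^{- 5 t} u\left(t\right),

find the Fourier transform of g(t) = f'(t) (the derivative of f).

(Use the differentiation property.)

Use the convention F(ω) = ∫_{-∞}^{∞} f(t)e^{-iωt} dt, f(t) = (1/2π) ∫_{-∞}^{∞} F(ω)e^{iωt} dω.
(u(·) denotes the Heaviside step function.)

F[g](ω) = \frac{i \omega \left(2 i \omega - \left(i \omega + 5\right)^{3} + 10\right)}{\left(i \omega + 5\right)^{4}}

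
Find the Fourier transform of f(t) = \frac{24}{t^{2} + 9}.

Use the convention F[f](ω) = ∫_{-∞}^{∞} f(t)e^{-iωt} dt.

F(ω) = 8 \pi e^{- 3 \left|{\omega}\right|}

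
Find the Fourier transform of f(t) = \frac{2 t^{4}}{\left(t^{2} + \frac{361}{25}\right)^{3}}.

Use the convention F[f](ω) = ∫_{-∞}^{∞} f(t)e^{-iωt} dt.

F(ω) = \frac{\pi \left(361 \omega^{2} - 475 \left|{\omega}\right| + 75\right) e^{- \frac{19 \left|{\omega}\right|}{5}}}{380}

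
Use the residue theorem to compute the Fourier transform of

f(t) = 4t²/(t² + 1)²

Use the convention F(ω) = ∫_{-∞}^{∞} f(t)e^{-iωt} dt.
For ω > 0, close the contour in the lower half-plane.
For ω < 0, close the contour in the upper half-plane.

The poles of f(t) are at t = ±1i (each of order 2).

Let g(z) = f(z)e^{-iωz}; for large |z| the factor e^{-iωz} decays in the lower half-plane when ω > 0 and in the upper half-plane when ω < 0.

Case ω > 0 (lower half-plane, clockwise contour ⇒ F(ω) = -2πi·ΣRes):
  Res_{z = - i} g(z) = i \left(1 - \omega\right) e^{- \omega} (pole of order 2)
  F(ω) = -2πi·ΣRes = 2 \pi \left(1 - \omega\right) e^{- \omega}

Case ω < 0 (upper half-plane, counterclockwise contour ⇒ F(ω) = +2πi·ΣRes):
  Res_{z = i} g(z) = i \left(- \omega - 1\right) e^{\omega} (pole of order 2)
  F(ω) = 2πi·ΣRes = 2 \pi \left(\omega + 1\right) e^{\omega}

Both cases combine into a single formula in |ω|:

F(ω) = 2 \pi \left(1 - \left|{\omega}\right|\right) e^{- \left|{\omega}\right|}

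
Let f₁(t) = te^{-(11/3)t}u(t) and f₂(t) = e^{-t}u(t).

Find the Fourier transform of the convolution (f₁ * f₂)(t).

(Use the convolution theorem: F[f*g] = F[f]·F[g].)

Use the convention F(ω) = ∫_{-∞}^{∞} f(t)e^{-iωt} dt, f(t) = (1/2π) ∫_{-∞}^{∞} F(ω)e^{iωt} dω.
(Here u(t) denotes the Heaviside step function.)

F[f₁*f₂](ω) = \frac{9}{\left(i \omega + 1\right) \left(3 i \omega + 11\right)^{2}}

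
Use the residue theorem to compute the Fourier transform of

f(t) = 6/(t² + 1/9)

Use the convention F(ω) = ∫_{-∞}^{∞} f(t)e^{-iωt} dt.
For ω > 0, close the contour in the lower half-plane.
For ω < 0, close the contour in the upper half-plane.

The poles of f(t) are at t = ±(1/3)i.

Let g(z) = f(z)e^{-iωz}; for large |z| the factor e^{-iωz} decays in the lower half-plane when ω > 0 and in the upper half-plane when ω < 0.

Case ω > 0 (lower half-plane, clockwise contour ⇒ F(ω) = -2πi·ΣRes):
  Res_{z = - \frac{i}{3}} g(z) = 9 i e^{- \frac{\omega}{3}}
  F(ω) = -2πi·ΣRes = 18 \pi e^{- \frac{\omega}{3}}

Case ω < 0 (upper half-plane, counterclockwise contour ⇒ F(ω) = +2πi·ΣRes):
  Res_{z = \frac{i}{3}} g(z) = - 9 i e^{\frac{\omega}{3}}
  F(ω) = 2πi·ΣRes = 18 \pi e^{\frac{\omega}{3}}

Both cases combine into a single formula in |ω|:

F(ω) = 18 \pi e^{- \frac{\left|{\omega}\right|}{3}}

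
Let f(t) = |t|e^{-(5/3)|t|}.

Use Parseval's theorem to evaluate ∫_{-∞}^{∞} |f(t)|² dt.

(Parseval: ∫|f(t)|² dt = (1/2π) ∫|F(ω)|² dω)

∫|f(t)|² dt = \frac{27}{250}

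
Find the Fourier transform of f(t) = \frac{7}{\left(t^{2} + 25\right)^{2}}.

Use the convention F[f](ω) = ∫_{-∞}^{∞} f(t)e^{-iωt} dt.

F(ω) = \frac{7 \pi \left(5 \left|{\omega}\right| + 1\right) e^{- 5 \left|{\omega}\right|}}{250}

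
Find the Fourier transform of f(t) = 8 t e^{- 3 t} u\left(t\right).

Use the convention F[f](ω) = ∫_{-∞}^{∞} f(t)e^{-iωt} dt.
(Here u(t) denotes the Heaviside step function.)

F(ω) = \frac{8}{\left(i \omega + 3\right)^{2}}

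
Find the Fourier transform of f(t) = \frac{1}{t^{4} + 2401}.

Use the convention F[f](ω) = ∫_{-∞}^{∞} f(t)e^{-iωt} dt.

F(ω) = \frac{\pi e^{- \frac{7 \sqrt{2} \left|{\omega}\right|}{2}} \sin{\left(\frac{7 \sqrt{2} \left|{\omega}\right|}{2} + \frac{\pi}{4} \right)}}{343}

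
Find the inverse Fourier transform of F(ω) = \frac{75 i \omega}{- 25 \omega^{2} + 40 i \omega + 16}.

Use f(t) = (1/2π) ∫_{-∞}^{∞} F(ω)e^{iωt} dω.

f(t) = 3 \left(1 - \frac{4 t}{5}\right) e^{- \frac{4 t}{5}} u\left(t\right)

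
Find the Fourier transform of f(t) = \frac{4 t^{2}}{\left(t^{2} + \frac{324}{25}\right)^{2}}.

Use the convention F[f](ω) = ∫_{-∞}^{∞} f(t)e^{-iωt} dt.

F(ω) = \frac{\pi \left(5 - 18 \left|{\omega}\right|\right) e^{- \frac{18 \left|{\omega}\right|}{5}}}{9}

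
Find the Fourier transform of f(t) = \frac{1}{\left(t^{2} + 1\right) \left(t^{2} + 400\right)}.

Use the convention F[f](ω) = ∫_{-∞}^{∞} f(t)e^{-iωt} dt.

F(ω) = \frac{\pi e^{- \left|{\omega}\right|}}{399} - \frac{\pi e^{- 20 \left|{\omega}\right|}}{7980}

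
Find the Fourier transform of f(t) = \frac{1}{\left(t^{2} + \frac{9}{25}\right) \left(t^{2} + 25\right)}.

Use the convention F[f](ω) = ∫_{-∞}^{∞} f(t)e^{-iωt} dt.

F(ω) = - \frac{5 \pi e^{- 5 \left|{\omega}\right|}}{616} + \frac{125 \pi e^{- \frac{3 \left|{\omega}\right|}{5}}}{1848}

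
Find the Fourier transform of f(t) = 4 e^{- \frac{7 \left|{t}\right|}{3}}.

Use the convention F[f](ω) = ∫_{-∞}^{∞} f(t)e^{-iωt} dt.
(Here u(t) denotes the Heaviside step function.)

F(ω) = \frac{168}{9 \omega^{2} + 49}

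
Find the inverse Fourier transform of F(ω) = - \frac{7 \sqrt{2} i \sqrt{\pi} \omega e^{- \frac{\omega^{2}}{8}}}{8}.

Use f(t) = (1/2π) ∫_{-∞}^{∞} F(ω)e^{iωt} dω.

f(t) = 7 t e^{- 2 t^{2}}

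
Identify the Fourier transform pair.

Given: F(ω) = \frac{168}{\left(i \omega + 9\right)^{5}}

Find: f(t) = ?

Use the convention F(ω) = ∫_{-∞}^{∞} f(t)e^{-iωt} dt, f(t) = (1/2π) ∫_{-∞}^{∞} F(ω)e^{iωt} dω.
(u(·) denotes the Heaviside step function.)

f(t) = 7 t^{4} e^{- 9 t} u\left(t\right)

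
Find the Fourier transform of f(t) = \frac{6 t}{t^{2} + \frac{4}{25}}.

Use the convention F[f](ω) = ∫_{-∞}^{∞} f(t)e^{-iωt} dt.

F(ω) = - 6 i \pi e^{- \frac{2 \left|{\omega}\right|}{5}} \operatorname{sign}{\left(\omega \right)}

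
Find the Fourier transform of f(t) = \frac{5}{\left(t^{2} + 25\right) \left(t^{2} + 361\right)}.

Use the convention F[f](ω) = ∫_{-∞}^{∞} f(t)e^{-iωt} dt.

F(ω) = \frac{\pi \left(19 e^{14 \left|{\omega}\right|} - 5\right) e^{- 19 \left|{\omega}\right|}}{6384}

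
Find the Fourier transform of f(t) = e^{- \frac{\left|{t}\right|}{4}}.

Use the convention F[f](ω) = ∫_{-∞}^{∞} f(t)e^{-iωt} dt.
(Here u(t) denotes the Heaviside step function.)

F(ω) = \frac{8}{16 \omega^{2} + 1}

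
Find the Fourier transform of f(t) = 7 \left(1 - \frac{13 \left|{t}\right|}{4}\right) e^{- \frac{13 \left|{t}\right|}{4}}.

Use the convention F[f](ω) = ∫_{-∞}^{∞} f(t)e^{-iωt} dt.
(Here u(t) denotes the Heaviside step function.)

F(ω) = \frac{23296 \omega^{2}}{\left(16 \omega^{2} + 169\right)^{2}}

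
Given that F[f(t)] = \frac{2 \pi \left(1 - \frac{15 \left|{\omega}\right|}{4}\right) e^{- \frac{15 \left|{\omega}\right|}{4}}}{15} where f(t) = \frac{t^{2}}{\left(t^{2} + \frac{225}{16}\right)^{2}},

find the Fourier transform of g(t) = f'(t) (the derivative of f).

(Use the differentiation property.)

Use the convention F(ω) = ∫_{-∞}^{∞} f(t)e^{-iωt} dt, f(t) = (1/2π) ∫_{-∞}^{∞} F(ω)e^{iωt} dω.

F[g](ω) = \frac{i \pi \omega \left(4 - 15 \left|{\omega}\right|\right) e^{- \frac{15 \left|{\omega}\right|}{4}}}{30}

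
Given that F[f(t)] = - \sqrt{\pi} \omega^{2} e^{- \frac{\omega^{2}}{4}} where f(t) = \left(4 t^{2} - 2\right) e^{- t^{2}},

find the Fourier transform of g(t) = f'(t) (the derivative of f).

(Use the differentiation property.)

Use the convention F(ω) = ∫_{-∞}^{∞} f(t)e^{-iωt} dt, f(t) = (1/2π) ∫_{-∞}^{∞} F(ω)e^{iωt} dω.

F[g](ω) = - i \sqrt{\pi} \omega^{3} e^{- \frac{\omega^{2}}{4}}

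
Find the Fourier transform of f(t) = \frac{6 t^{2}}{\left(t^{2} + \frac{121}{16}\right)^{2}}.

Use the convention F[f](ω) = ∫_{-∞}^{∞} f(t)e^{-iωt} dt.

F(ω) = \frac{3 \pi \left(4 - 11 \left|{\omega}\right|\right) e^{- \frac{11 \left|{\omega}\right|}{4}}}{11}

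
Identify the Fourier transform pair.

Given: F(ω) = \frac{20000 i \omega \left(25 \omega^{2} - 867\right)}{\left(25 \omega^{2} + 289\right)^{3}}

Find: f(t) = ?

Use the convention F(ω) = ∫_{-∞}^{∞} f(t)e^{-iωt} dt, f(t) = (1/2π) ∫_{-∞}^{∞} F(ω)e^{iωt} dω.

f(t) = 8 t e^{- \frac{17 \left|{t}\right|}{5}} \left|{t}\right|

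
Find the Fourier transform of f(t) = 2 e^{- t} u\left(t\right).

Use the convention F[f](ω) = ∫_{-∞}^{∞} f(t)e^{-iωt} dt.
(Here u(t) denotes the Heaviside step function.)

F(ω) = \frac{2}{i \omega + 1}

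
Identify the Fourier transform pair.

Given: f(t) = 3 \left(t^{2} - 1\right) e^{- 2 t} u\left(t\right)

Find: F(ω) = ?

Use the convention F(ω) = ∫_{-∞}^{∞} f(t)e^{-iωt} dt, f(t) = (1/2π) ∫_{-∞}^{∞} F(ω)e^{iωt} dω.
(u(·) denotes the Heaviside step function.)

F(ω) = \frac{3 \left(2 i \omega - \left(i \omega + 2\right)^{3} + 4\right)}{\left(i \omega + 2\right)^{4}}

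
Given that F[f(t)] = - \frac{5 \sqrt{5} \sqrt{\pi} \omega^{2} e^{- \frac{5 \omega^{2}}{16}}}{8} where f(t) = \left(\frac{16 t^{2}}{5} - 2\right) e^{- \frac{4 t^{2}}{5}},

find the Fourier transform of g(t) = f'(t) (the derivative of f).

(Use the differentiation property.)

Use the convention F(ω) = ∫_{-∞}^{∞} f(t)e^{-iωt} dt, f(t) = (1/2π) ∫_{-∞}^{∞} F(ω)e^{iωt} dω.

F[g](ω) = - \frac{5 \sqrt{5} i \sqrt{\pi} \omega^{3} e^{- \frac{5 \omega^{2}}{16}}}{8}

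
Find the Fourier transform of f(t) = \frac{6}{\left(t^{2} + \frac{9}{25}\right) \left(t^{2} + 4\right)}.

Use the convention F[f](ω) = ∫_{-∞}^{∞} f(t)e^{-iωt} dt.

F(ω) = - \frac{75 \pi e^{- 2 \left|{\omega}\right|}}{91} + \frac{250 \pi e^{- \frac{3 \left|{\omega}\right|}{5}}}{91}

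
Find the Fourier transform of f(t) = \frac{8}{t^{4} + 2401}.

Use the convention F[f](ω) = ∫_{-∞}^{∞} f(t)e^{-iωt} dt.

F(ω) = \frac{8 \pi e^{- \frac{7 \sqrt{2} \left|{\omega}\right|}{2}} \sin{\left(\frac{7 \sqrt{2} \left|{\omega}\right|}{2} + \frac{\pi}{4} \right)}}{343}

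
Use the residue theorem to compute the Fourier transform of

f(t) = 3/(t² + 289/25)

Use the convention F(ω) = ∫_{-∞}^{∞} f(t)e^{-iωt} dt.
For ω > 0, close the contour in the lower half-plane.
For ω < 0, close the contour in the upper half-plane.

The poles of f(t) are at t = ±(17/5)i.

Let g(z) = f(z)e^{-iωz}; for large |z| the factor e^{-iωz} decays in the lower half-plane when ω > 0 and in the upper half-plane when ω < 0.

Case ω > 0 (lower half-plane, clockwise contour ⇒ F(ω) = -2πi·ΣRes):
  Res_{z = - \frac{17 i}{5}} g(z) = \frac{15 i e^{- \frac{17 \omega}{5}}}{34}
  F(ω) = -2πi·ΣRes = \frac{15 \pi e^{- \frac{17 \omega}{5}}}{17}

Case ω < 0 (upper half-plane, counterclockwise contour ⇒ F(ω) = +2πi·ΣRes):
  Res_{z = \frac{17 i}{5}} g(z) = - \frac{15 i e^{\frac{17 \omega}{5}}}{34}
  F(ω) = 2πi·ΣRes = \frac{15 \pi e^{\frac{17 \omega}{5}}}{17}

Both cases combine into a single formula in |ω|:

F(ω) = \frac{15 \pi e^{- \frac{17 \left|{\omega}\right|}{5}}}{17}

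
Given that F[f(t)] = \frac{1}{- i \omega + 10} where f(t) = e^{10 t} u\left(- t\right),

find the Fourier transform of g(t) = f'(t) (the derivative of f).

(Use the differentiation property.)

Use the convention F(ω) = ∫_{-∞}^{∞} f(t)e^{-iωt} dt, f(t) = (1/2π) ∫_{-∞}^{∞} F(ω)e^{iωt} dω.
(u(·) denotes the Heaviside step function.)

F[g](ω) = - \frac{\omega}{\omega + 10 i}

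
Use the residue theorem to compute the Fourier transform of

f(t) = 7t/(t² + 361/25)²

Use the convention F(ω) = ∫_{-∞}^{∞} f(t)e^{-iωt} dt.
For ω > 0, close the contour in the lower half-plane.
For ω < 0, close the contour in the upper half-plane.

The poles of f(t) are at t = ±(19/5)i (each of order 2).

Let g(z) = f(z)e^{-iωz}; for large |z| the factor e^{-iωz} decays in the lower half-plane when ω > 0 and in the upper half-plane when ω < 0.

Case ω > 0 (lower half-plane, clockwise contour ⇒ F(ω) = -2πi·ΣRes):
  Res_{z = - \frac{19 i}{5}} g(z) = \frac{35 \omega e^{- \frac{19 \omega}{5}}}{76} (pole of order 2)
  F(ω) = -2πi·ΣRes = - \frac{35 i \pi \omega e^{- \frac{19 \omega}{5}}}{38}

Case ω < 0 (upper half-plane, counterclockwise contour ⇒ F(ω) = +2πi·ΣRes):
  Res_{z = \frac{19 i}{5}} g(z) = - \frac{35 \omega e^{\frac{19 \omega}{5}}}{76} (pole of order 2)
  F(ω) = 2πi·ΣRes = - \frac{35 i \pi \omega e^{\frac{19 \omega}{5}}}{38}

Both cases combine into a single formula in |ω|:

F(ω) = - \frac{35 i \pi \omega e^{- \frac{19 \left|{\omega}\right|}{5}}}{38}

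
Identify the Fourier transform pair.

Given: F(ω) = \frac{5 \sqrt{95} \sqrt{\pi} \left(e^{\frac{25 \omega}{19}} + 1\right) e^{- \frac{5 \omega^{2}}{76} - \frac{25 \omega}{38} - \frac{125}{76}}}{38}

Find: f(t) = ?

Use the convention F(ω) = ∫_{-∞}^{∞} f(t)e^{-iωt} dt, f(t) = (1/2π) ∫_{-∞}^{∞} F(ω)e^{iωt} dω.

f(t) = 5 e^{- \frac{19 t^{2}}{5}} \cos{\left(5 t \right)}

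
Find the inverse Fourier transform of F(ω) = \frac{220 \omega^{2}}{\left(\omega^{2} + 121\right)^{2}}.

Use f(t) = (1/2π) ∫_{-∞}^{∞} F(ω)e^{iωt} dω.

f(t) = 5 \left(1 - 11 \left|{t}\right|\right) e^{- 11 \left|{t}\right|}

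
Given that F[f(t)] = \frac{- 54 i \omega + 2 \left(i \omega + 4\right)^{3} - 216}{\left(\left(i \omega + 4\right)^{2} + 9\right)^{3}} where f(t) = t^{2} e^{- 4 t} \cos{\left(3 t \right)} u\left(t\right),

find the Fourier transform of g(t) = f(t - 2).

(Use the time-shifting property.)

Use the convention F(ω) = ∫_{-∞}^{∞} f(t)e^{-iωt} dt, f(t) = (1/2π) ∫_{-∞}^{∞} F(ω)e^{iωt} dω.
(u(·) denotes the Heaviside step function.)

F[g](ω) = \frac{2 \left(- 27 i \omega + \left(i \omega + 4\right)^{3} - 108\right) e^{- 2 i \omega}}{\left(\left(i \omega + 4\right)^{2} + 9\right)^{3}}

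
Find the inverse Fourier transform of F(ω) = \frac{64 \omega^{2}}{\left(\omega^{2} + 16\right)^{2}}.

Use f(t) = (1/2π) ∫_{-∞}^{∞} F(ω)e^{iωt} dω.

f(t) = 4 \left(1 - 4 \left|{t}\right|\right) e^{- 4 \left|{t}\right|}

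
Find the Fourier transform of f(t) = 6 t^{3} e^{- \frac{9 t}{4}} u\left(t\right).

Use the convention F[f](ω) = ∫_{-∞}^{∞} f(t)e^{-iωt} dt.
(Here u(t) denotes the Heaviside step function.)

F(ω) = \frac{9216}{\left(4 i \omega + 9\right)^{4}}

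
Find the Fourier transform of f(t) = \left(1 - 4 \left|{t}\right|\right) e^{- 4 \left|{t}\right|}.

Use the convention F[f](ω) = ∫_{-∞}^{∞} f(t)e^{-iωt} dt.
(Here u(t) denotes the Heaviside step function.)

F(ω) = \frac{16 \omega^{2}}{\left(\omega^{2} + 16\right)^{2}}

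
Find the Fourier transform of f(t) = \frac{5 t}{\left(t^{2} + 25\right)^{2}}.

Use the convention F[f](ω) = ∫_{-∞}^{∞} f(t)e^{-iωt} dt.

F(ω) = - \frac{i \pi \omega e^{- 5 \left|{\omega}\right|}}{2}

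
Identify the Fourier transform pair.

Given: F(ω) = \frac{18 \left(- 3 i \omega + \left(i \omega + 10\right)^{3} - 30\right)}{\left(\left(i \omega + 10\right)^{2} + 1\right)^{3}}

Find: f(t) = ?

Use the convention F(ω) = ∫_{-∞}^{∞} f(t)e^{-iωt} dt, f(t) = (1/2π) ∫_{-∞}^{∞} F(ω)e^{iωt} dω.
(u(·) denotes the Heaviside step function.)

f(t) = 9 t^{2} e^{- 10 t} \cos{\left(t \right)} u\left(t\right)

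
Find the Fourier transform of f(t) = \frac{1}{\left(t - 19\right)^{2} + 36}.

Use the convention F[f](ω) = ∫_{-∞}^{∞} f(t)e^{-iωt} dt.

F(ω) = \frac{\pi e^{- 19 i \omega - 6 \left|{\omega}\right|}}{6}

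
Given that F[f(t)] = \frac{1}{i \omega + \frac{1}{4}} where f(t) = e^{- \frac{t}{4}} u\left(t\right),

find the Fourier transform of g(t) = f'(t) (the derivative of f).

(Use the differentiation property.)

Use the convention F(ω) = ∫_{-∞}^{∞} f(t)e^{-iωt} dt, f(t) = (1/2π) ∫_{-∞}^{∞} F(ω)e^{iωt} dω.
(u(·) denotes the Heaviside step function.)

F[g](ω) = \frac{4 \omega}{4 \omega - i}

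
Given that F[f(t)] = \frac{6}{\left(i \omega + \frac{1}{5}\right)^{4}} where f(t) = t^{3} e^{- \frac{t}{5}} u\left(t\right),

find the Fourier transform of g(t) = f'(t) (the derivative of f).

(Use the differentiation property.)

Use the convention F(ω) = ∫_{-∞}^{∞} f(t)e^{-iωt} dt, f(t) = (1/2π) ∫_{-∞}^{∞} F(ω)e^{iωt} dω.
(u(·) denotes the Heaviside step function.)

F[g](ω) = \frac{3750 i \omega}{\left(5 i \omega + 1\right)^{4}}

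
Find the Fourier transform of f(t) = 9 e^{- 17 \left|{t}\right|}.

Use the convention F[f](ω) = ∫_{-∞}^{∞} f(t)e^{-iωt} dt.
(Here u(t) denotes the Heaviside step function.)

F(ω) = \frac{306}{\omega^{2} + 289}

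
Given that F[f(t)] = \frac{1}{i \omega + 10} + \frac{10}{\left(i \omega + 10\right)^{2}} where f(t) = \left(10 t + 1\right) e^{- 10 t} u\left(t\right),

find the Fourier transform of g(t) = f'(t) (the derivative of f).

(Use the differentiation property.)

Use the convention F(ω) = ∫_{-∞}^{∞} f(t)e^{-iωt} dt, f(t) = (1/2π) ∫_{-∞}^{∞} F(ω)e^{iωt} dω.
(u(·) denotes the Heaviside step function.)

F[g](ω) = \frac{\omega \left(\omega - 20 i\right)}{\omega^{2} - 20 i \omega - 100}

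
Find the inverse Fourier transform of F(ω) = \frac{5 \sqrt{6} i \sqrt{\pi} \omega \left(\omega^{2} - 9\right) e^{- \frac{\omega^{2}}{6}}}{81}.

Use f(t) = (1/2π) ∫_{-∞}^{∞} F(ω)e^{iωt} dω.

f(t) = 5 t^{3} e^{- \frac{3 t^{2}}{2}}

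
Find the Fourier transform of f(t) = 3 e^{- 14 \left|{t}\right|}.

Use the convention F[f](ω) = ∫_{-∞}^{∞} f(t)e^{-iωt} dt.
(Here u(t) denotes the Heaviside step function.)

F(ω) = \frac{84}{\omega^{2} + 196}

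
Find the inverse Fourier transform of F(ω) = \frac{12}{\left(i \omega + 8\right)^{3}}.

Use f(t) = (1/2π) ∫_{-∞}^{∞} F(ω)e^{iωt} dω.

f(t) = 6 t^{2} e^{- 8 t} u\left(t\right)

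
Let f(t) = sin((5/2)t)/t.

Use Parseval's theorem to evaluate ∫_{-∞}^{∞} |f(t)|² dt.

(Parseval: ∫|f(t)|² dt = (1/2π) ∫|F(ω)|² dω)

∫|f(t)|² dt = \frac{5 \pi}{2}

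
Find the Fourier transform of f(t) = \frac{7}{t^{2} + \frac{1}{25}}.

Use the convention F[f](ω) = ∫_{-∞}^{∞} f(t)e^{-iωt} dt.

F(ω) = 35 \pi e^{- \frac{\left|{\omega}\right|}{5}}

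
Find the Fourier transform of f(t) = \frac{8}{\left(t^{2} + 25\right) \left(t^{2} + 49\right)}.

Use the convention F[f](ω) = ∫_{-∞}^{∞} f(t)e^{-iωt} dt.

F(ω) = \frac{\pi \left(7 e^{2 \left|{\omega}\right|} - 5\right) e^{- 7 \left|{\omega}\right|}}{105}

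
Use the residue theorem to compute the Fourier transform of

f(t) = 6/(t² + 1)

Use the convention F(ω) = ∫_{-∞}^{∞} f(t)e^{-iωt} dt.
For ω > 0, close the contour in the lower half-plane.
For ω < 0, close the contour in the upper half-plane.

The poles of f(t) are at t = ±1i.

Let g(z) = f(z)e^{-iωz}; for large |z| the factor e^{-iωz} decays in the lower half-plane when ω > 0 and in the upper half-plane when ω < 0.

Case ω > 0 (lower half-plane, clockwise contour ⇒ F(ω) = -2πi·ΣRes):
  Res_{z = - i} g(z) = 3 i e^{- \omega}
  F(ω) = -2πi·ΣRes = 6 \pi e^{- \omega}

Case ω < 0 (upper half-plane, counterclockwise contour ⇒ F(ω) = +2πi·ΣRes):
  Res_{z = i} g(z) = - 3 i e^{\omega}
  F(ω) = 2πi·ΣRes = 6 \pi e^{\omega}

Both cases combine into a single formula in |ω|:

F(ω) = 6 \pi e^{- \left|{\omega}\right|}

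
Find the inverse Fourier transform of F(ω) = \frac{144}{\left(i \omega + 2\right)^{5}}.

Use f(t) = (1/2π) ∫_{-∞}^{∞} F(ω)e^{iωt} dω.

f(t) = 6 t^{4} e^{- 2 t} u\left(t\right)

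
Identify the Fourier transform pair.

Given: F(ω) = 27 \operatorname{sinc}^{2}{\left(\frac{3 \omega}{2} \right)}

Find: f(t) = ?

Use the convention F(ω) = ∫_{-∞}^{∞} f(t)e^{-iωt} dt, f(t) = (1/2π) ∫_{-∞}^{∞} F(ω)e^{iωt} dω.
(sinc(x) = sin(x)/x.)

f(t) = 9 \left(\begin{cases} 1 - \frac{\left|{t}\right|}{3} & \text{for}\: \left|{t}\right| < 3 \\0 & \text{otherwise} \end{cases}\right)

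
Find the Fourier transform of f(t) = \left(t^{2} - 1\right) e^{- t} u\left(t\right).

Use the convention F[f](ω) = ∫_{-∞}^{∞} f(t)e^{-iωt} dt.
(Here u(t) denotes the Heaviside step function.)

F(ω) = \frac{2 i \omega - \left(i \omega + 1\right)^{3} + 2}{\left(i \omega + 1\right)^{4}}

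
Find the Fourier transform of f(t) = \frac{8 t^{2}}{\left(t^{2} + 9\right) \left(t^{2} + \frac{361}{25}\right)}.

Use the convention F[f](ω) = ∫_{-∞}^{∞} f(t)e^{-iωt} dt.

F(ω) = - \frac{75 \pi e^{- 3 \left|{\omega}\right|}}{17} + \frac{95 \pi e^{- \frac{19 \left|{\omega}\right|}{5}}}{17}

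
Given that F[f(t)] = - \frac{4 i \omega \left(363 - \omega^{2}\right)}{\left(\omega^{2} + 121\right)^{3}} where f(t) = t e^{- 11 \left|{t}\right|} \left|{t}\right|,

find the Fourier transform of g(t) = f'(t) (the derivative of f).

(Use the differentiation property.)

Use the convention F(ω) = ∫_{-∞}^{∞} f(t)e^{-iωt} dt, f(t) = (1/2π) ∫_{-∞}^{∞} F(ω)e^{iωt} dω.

F[g](ω) = \frac{4 \omega^{2} \left(363 - \omega^{2}\right)}{\left(\omega^{2} + 121\right)^{3}}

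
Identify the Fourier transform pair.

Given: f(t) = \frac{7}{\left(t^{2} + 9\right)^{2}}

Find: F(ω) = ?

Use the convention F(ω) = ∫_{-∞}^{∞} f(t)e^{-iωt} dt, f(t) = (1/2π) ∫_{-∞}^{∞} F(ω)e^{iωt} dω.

F(ω) = \frac{7 \pi \left(3 \left|{\omega}\right| + 1\right) e^{- 3 \left|{\omega}\right|}}{54}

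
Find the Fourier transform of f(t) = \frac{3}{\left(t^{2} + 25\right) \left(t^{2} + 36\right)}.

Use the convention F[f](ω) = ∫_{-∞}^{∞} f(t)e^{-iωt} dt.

F(ω) = \frac{\pi \left(6 e^{\left|{\omega}\right|} - 5\right) e^{- 6 \left|{\omega}\right|}}{110}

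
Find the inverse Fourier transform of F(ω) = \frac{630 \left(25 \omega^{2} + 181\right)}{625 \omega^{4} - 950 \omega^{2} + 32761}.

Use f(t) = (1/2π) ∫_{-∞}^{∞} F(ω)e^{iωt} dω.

f(t) = 7 e^{- \frac{9 \left|{t}\right|}{5}} \cos{\left(2 \left|{t}\right| \right)}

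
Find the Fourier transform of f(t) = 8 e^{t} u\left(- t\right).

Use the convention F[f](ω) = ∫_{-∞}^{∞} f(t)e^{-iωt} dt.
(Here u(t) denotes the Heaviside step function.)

F(ω) = \frac{8 i}{\omega + i}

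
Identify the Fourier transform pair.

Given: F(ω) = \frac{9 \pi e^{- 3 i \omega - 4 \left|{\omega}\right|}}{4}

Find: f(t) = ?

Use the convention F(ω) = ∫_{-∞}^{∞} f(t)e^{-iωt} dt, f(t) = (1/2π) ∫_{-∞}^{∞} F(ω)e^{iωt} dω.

f(t) = \frac{9}{\left(t - 3\right)^{2} + 16}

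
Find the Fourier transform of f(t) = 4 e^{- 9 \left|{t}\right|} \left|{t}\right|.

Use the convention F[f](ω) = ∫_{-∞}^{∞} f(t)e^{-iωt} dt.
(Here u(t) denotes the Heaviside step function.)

F(ω) = \frac{8 \left(81 - \omega^{2}\right)}{\left(\omega^{2} + 81\right)^{2}}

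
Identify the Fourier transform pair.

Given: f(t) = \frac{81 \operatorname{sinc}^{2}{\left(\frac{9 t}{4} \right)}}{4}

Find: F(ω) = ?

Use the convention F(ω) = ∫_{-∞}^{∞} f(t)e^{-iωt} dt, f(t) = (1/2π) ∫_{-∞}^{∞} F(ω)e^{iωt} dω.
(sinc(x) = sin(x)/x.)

F(ω) = \begin{cases} \pi \left(9 - 2 \left|{\omega}\right|\right) & \text{for}\: \omega > - \frac{9}{2} \wedge \omega < \frac{9}{2} \\0 & \text{otherwise} \end{cases}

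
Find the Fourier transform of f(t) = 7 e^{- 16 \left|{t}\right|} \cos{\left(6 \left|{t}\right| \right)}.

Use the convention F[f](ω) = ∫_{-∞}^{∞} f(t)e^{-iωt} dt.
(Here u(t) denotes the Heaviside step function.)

F(ω) = \frac{224 \left(\omega^{2} + 292\right)}{\omega^{4} + 440 \omega^{2} + 85264}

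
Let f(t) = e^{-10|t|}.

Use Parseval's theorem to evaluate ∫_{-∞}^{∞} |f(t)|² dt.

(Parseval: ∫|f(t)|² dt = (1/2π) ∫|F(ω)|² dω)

∫|f(t)|² dt = \frac{1}{10}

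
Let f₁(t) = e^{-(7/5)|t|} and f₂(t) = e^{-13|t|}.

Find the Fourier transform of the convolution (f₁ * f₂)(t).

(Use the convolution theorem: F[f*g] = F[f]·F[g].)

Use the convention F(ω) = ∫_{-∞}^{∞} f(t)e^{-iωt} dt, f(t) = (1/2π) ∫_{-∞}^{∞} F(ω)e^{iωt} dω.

F[f₁*f₂](ω) = \frac{1820}{\left(\omega^{2} + 169\right) \left(25 \omega^{2} + 49\right)}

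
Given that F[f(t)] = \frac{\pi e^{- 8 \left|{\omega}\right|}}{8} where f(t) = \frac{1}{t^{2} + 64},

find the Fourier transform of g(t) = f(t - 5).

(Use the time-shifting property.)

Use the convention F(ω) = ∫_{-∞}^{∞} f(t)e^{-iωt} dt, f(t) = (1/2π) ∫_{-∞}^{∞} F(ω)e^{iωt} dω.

F[g](ω) = \frac{\pi e^{- 5 i \omega - 8 \left|{\omega}\right|}}{8}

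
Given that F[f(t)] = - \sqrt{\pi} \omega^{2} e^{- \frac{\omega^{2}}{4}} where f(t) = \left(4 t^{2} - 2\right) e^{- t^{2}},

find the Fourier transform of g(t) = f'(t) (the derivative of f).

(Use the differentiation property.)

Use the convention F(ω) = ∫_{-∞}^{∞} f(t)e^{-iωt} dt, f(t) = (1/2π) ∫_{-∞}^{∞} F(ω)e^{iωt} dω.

F[g](ω) = - i \sqrt{\pi} \omega^{3} e^{- \frac{\omega^{2}}{4}}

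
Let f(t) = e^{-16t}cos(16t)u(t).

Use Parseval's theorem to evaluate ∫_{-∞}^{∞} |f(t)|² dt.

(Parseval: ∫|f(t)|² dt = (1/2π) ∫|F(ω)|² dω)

∫|f(t)|² dt = \frac{3}{128}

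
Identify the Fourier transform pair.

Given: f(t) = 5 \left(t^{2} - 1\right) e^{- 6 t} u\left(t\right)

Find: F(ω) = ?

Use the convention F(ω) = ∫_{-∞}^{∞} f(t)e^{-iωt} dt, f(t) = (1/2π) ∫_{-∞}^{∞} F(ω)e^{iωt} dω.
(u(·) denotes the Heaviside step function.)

F(ω) = \frac{5 \left(2 i \omega - \left(i \omega + 6\right)^{3} + 12\right)}{\left(i \omega + 6\right)^{4}}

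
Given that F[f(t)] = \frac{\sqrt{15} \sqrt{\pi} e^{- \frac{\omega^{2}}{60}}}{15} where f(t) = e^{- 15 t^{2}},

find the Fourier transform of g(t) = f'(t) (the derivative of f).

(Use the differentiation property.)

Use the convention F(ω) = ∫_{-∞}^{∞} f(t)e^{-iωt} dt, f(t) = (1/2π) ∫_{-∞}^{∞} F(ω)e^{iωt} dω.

F[g](ω) = \frac{\sqrt{15} i \sqrt{\pi} \omega e^{- \frac{\omega^{2}}{60}}}{15}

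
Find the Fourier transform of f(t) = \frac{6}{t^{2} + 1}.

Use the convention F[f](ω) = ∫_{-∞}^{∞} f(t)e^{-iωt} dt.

F(ω) = 6 \pi e^{- \left|{\omega}\right|}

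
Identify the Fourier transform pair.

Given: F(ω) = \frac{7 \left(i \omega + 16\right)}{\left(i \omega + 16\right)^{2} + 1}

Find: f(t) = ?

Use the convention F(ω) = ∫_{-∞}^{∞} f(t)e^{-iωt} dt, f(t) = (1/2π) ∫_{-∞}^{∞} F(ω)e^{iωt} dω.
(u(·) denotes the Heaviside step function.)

f(t) = 7 e^{- 16 t} \cos{\left(t \right)} u\left(t\right)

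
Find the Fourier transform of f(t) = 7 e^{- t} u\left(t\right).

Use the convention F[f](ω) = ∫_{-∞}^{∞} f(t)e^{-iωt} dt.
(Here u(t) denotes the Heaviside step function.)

F(ω) = \frac{7}{i \omega + 1}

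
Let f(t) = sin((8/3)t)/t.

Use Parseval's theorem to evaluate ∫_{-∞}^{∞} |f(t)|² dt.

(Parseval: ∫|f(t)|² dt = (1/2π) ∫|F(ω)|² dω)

∫|f(t)|² dt = \frac{8 \pi}{3}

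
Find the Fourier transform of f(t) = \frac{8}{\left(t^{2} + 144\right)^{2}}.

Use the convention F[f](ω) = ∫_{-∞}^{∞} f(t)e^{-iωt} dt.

F(ω) = \frac{\pi \left(12 \left|{\omega}\right| + 1\right) e^{- 12 \left|{\omega}\right|}}{432}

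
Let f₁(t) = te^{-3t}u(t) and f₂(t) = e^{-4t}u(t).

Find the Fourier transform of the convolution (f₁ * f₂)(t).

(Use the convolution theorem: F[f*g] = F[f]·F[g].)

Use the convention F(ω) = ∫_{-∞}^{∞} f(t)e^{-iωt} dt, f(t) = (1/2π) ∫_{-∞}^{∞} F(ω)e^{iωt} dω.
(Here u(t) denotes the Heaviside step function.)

F[f₁*f₂](ω) = \frac{1}{\left(i \omega + 3\right)^{2} \left(i \omega + 4\right)}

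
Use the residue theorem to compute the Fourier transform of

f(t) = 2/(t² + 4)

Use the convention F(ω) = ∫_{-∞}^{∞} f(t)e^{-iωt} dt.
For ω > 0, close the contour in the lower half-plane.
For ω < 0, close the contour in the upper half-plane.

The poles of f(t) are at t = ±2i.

Let g(z) = f(z)e^{-iωz}; for large |z| the factor e^{-iωz} decays in the lower half-plane when ω > 0 and in the upper half-plane when ω < 0.

Case ω > 0 (lower half-plane, clockwise contour ⇒ F(ω) = -2πi·ΣRes):
  Res_{z = - 2 i} g(z) = \frac{i e^{- 2 \omega}}{2}
  F(ω) = -2πi·ΣRes = \pi e^{- 2 \omega}

Case ω < 0 (upper half-plane, counterclockwise contour ⇒ F(ω) = +2πi·ΣRes):
  Res_{z = 2 i} g(z) = - \frac{i e^{2 \omega}}{2}
  F(ω) = 2πi·ΣRes = \pi e^{2 \omega}

Both cases combine into a single formula in |ω|:

F(ω) = \pi e^{- 2 \left|{\omega}\right|}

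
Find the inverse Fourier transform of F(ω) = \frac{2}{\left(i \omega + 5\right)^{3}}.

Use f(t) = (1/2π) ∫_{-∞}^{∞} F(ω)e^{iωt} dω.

f(t) = t^{2} e^{- 5 t} u\left(t\right)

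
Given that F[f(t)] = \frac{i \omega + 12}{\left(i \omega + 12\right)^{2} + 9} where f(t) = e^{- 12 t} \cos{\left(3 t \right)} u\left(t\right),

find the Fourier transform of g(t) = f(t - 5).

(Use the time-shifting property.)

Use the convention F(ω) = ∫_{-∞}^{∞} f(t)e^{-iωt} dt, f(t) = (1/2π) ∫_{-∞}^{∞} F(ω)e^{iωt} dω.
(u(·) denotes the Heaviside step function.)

F[g](ω) = \frac{\left(i \omega + 12\right) e^{- 5 i \omega}}{\left(i \omega + 12\right)^{2} + 9}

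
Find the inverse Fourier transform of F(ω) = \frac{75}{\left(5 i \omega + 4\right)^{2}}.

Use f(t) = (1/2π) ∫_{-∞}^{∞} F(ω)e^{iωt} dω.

f(t) = 3 t e^{- \frac{4 t}{5}} u\left(t\right)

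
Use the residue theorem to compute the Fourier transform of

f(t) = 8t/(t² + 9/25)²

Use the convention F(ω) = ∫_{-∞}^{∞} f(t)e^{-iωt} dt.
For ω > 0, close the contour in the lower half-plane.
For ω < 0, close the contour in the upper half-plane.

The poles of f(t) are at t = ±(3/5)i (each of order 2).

Let g(z) = f(z)e^{-iωz}; for large |z| the factor e^{-iωz} decays in the lower half-plane when ω > 0 and in the upper half-plane when ω < 0.

Case ω > 0 (lower half-plane, clockwise contour ⇒ F(ω) = -2πi·ΣRes):
  Res_{z = - \frac{3 i}{5}} g(z) = \frac{10 \omega e^{- \frac{3 \omega}{5}}}{3} (pole of order 2)
  F(ω) = -2πi·ΣRes = - \frac{20 i \pi \omega e^{- \frac{3 \omega}{5}}}{3}

Case ω < 0 (upper half-plane, counterclockwise contour ⇒ F(ω) = +2πi·ΣRes):
  Res_{z = \frac{3 i}{5}} g(z) = - \frac{10 \omega e^{\frac{3 \omega}{5}}}{3} (pole of order 2)
  F(ω) = 2πi·ΣRes = - \frac{20 i \pi \omega e^{\frac{3 \omega}{5}}}{3}

Both cases combine into a single formula in |ω|:

F(ω) = - \frac{20 i \pi \omega e^{- \frac{3 \left|{\omega}\right|}{5}}}{3}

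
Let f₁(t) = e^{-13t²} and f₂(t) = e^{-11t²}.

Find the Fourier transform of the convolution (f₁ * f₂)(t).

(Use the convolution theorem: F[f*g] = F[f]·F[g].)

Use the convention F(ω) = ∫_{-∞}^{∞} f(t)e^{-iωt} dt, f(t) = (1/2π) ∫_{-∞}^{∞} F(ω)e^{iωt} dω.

F[f₁*f₂](ω) = \frac{\sqrt{143} \pi e^{- \frac{6 \omega^{2}}{143}}}{143}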